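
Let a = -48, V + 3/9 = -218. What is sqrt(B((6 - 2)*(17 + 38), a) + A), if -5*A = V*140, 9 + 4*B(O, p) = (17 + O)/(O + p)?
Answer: sqrt(1627204323)/516 ≈ 78.176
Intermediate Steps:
V = -655/3 (V = -1/3 - 218 = -655/3 ≈ -218.33)
B(O, p) = -9/4 + (17 + O)/(4*(O + p)) (B(O, p) = -9/4 + ((17 + O)/(O + p))/4 = -9/4 + (17 + O)/(4*(O + p)))
A = 18340/3 (A = -(-131)*140/3 = -1/5*(-91700/3) = 18340/3 ≈ 6113.3)
sqrt(B((6 - 2)*(17 + 38), a) + A) = sqrt((17 - 9*(-48) - 8*(6 - 2)*(17 + 38))/(4*((6 - 2)*(17 + 38) - 48)) + 18340/3) = sqrt((17 + 432 - 32*55)/(4*(4*55 - 48)) + 18340/3) = sqrt((17 + 432 - 8*220)/(4*(220 - 48)) + 18340/3) = sqrt((1/4)*(17 + 432 - 1760)/172 + 18340/3) = sqrt((1/4)*(1/172)*(-1311) + 18340/3) = sqrt(-1311/688 + 18340/3) = sqrt(12613987/2064) = sqrt(1627204323)/516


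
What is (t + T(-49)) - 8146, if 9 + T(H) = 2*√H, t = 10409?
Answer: 2254 + 14*I ≈ 2254.0 + 14.0*I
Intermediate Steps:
T(H) = -9 + 2*√H
(t + T(-49)) - 8146 = (10409 + (-9 + 2*√(-49))) - 8146 = (10409 + (-9 + 2*(7*I))) - 8146 = (10409 + (-9 + 14*I)) - 8146 = (10400 + 14*I) - 8146 = 2254 + 14*I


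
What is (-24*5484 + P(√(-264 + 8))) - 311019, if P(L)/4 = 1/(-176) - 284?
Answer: -19525925/44 ≈ -4.4377e+5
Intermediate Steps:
P(L) = -49985/44 (P(L) = 4*(1/(-176) - 284) = 4*(-1/176 - 284) = 4*(-49985/176) = -49985/44)
(-24*5484 + P(√(-264 + 8))) - 311019 = (-24*5484 - 49985/44) - 311019 = (-131616 - 49985/44) - 311019 = -5841089/44 - 311019 = -19525925/44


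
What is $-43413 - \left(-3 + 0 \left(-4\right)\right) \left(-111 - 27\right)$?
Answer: $-43827$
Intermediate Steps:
$-43413 - \left(-3 + 0 \left(-4\right)\right) \left(-111 - 27\right) = -43413 - \left(-3 + 0\right) \left(-138\right) = -43413 - \left(-3\right) \left(-138\right) = -43413 - 414 = -43827$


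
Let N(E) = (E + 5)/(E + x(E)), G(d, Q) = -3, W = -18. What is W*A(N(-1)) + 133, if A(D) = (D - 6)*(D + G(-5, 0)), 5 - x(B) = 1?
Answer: -7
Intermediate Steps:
x(B) = 4 (x(B) = 5 - 1*1 = 5 - 1 = 4)
N(E) = (5 + E)/(4 + E) (N(E) = (E + 5)/(E + 4) = (5 + E)/(4 + E))
A(D) = (-6 + D)*(-3 + D) (A(D) = (D - 6)*(D - 3) = (-6 + D)*(-3 + D))
W*A(N(-1)) + 133 = -18*(18 + ((5 - 1)/(4 - 1))² - 9*(5 - 1)/(4 - 1)) + 133 = -18*(18 + (4/3)² - 9*4/3) + 133 = -18*(18 + 16/9 - 12) + 133 = -18*70/9 + 133 = -140 + 133 = -7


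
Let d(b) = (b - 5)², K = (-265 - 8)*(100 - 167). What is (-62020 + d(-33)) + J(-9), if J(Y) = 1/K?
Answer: -1107995615/18291 ≈ -60576.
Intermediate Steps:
K = 18291 (K = -273*(-67) = 18291)
J(Y) = 1/18291
d(b) = (-5 + b)²
(-62020 + d(-33)) + J(-9) = (-62020 + (-5 - 33)²) + 1/18291 = (-62020 + (-38)²) + 1/18291 = (-62020 + 1444) + 1/18291 = -60576 + 1/18291 = -1107995615/18291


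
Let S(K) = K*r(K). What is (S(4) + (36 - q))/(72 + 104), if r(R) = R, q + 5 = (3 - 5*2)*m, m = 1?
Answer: 4/11 ≈ 0.36364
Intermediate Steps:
q = -12 (q = -5 + (3 - 5*2)*1 = -5 + (3 - 10)*1 = -5 - 7*1 = -5 - 7 = -12)
S(K) = K² (S(K) = K*K = K²)
(S(4) + (36 - q))/(72 + 104) = (4² + (36 - 1*(-12)))/(72 + 104) = (16 + (36 + 12))/176 = (16 + 48)/176 = (1/176)*64 = 4/11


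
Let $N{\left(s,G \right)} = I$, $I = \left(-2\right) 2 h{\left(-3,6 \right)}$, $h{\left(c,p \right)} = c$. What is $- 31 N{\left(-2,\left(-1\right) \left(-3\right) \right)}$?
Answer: $-372$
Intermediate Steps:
$I = 12$ ($I = \left(-2\right) 2 \left(-3\right) = \left(-4\right) \left(-3\right) = 12$)
$N{\left(s,G \right)} = 12$
$- 31 N{\left(-2,\left(-1\right) \left(-3\right) \right)} = \left(-31\right) 12 = -372$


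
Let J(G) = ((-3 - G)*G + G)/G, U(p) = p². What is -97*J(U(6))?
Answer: 3686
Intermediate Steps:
J(G) = (G + G*(-3 - G))/G (J(G) = (G*(-3 - G) + G)/G = (G + G*(-3 - G))/G)
-97*J(U(6)) = -97*(-2 - 1*6²) = -97*(-2 - 1*36) = -97*(-2 - 36) = -97*(-38) = 3686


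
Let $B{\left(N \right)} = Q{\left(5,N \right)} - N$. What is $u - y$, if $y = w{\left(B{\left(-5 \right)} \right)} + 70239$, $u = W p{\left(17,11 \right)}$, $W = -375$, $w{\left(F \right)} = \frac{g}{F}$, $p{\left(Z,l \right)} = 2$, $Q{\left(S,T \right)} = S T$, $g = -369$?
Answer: $- \frac{1420149}{20} \approx -71008.0$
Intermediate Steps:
$B{\left(N \right)} = 4 N$ ($B{\left(N \right)} = 5 N - N = 4 N$)
$w{\left(F \right)} = - \frac{369}{F}$
$u = -750$ ($u = \left(-375\right) 2 = -750$)
$y = \frac{1405149}{20}$ ($y = - \frac{369}{4 \left(-5\right)} + 70239 = - \frac{369}{-20} + 70239 = \left(-369\right) \left(- \frac{1}{20}\right) + 70239 = \frac{369}{20} + 70239 = \frac{1405149}{20} \approx 70258.0$)
$u - y = -750 - \frac{1405149}{20} = - \frac{1420149}{20}$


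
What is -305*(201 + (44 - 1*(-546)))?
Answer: -241255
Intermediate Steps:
-305*(201 + (44 - 1*(-546))) = -305*(201 + (44 + 546)) = -305*(201 + 590) = -305*791 = -241255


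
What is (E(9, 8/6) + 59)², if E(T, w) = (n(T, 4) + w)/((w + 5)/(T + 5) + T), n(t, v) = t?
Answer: 569156449/157609 ≈ 3611.2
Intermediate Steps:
E(T, w) = (T + w)/(T + (5 + w)/(5 + T)) (E(T, w) = (T + w)/((w + 5)/(T + 5) + T) = (T + w)/((5 + w)/(5 + T) + T) = (T + w)/(T + (5 + w)/(5 + T)))
(E(9, 8/6) + 59)² = ((9² + 5*9 + 5*(8/6) + 9*(8/6))/(5 + 8/6 + 9² + 5*9) + 59)² = ((81 + 45 + 5*(8*(⅙)) + 9*(8*(⅙)))/(5 + 8*(⅙) + 81 + 45) + 59)² = ((81 + 45 + 5*(4/3) + 9*(4/3))/(5 + 4/3 + 81 + 45) + 59)² = ((81 + 45 + 20/3 + 12)/(397/3) + 59)² = ((3/397)*(434/3) + 59)² = (434/397 + 59)² = (23857/397)² = 569156449/157609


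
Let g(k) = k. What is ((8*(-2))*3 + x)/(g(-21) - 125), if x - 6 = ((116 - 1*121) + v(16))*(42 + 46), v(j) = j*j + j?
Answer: -11727/73 ≈ -160.64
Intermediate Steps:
v(j) = j + j² (v(j) = j² + j = j + j²)
x = 23502 (x = 6 + ((116 - 1*121) + 16*(1 + 16))*(42 + 46) = 6 + ((116 - 121) + 16*17)*88 = 6 + (-5 + 272)*88 = 6 + 267*88 = 6 + 23496 = 23502)
((8*(-2))*3 + x)/(g(-21) - 125) = ((8*(-2))*3 + 23502)/(-21 - 125) = (-16*3 + 23502)/(-146) = (-48 + 23502)*(-1/146) = 23454*(-1/146) = -11727/73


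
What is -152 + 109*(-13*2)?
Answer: -2986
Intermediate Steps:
-152 + 109*(-13*2) = -152 + 109*(-26) = -152 - 2834 = -2986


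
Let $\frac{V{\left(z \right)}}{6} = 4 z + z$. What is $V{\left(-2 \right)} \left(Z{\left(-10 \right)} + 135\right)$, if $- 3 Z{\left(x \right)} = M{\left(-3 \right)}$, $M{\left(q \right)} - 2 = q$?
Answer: $-8120$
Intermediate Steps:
$M{\left(q \right)} = 2 + q$
$Z{\left(x \right)} = \frac{1}{3}$ ($Z{\left(x \right)} = - \frac{2 - 3}{3} = \left(- \frac{1}{3}\right) \left(-1\right) = \frac{1}{3}$)
$V{\left(z \right)} = 30 z$ ($V{\left(z \right)} = 6 \left(4 z + z\right) = 6 \cdot 5 z = 30 z$)
$V{\left(-2 \right)} \left(Z{\left(-10 \right)} + 135\right) = 30 \left(-2\right) \left(\frac{1}{3} + 135\right) = \left(-60\right) \frac{406}{3} = -8120$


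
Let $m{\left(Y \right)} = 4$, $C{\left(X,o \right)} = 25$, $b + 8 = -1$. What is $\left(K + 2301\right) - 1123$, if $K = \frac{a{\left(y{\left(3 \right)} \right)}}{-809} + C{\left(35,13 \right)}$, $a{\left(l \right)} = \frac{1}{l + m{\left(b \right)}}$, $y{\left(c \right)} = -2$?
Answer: $\frac{1946453}{1618} \approx 1203.0$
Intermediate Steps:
$b = -9$ ($b = -8 - 1 = -9$)
$a{\left(l \right)} = \frac{1}{4 + l}$ ($a{\left(l \right)} = \frac{1}{l + 4} = \frac{1}{4 + l}$)
$K = \frac{40449}{1618}$ ($K = \frac{1}{\left(4 - 2\right) \left(-809\right)} + 25 = \frac{1}{2} \left(- \frac{1}{809}\right) + 25 = - \frac{1}{1618} + 25 = \frac{40449}{1618} \approx 24.999$)
$\left(K + 2301\right) - 1123 = \left(\frac{40449}{1618} + 2301\right) - 1123 = \frac{3763467}{1618} - 1123 = \frac{1946453}{1618}$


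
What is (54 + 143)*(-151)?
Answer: -29747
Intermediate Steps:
(54 + 143)*(-151) = 197*(-151) = -29747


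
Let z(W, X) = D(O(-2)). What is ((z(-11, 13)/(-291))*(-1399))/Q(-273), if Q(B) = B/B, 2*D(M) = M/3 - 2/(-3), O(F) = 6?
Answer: 5596/873 ≈ 6.4101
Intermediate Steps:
D(M) = 1/3 + M/6 (D(M) = (M/3 - 2/(-3))/2 = (M*(1/3) - 2*(-1/3))/2 = (M/3 + 2/3)/2 = (2/3 + M/3)/2 = 1/3 + M/6)
Q(B) = 1
z(W, X) = 4/3 (z(W, X) = 1/3 + (1/6)*6 = 1/3 + 1 = 4/3)
((z(-11, 13)/(-291))*(-1399))/Q(-273) = (((4/3)/(-291))*(-1399))/1 = (((4/3)*(-1/291))*(-1399))*1 = -4/873*(-1399)*1 = (5596/873)*1 = 5596/873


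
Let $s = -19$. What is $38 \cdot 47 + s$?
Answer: $1767$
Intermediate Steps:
$38 \cdot 47 + s = 38 \cdot 47 - 19 = 1786 - 19 = 1767$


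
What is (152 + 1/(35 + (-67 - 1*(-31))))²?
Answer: 22801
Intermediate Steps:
(152 + 1/(35 + (-67 - 1*(-31))))² = (152 + 1/(35 + (-67 + 31)))² = (152 + 1/(35 - 36))² = (152 + 1/(-1))² = (152 - 1)² = 151² = 22801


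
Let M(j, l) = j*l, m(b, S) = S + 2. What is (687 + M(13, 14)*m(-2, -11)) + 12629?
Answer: 11678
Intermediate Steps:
m(b, S) = 2 + S
(687 + M(13, 14)*m(-2, -11)) + 12629 = (687 + (13*14)*(2 - 11)) + 12629 = (687 + 182*(-9)) + 12629 = (687 - 1638) + 12629 = -951 + 12629 = 11678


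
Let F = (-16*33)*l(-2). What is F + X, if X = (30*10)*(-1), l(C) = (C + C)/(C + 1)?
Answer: -2412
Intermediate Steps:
l(C) = 2*C/(1 + C) (l(C) = (2*C)/(1 + C) = 2*C/(1 + C))
X = -300 (X = 300*(-1) = -300)
F = -2112 (F = (-16*33)*(2*(-2)/(1 - 2)) = -1056*(-2)/(-1) = -1056*(-2)*(-1) = -528*4 = -2112)
F + X = -2112 - 300 = -2412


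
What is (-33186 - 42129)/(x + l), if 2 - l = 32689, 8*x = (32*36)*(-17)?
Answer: 15063/7027 ≈ 2.1436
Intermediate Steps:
x = -2448 (x = ((32*36)*(-17))/8 = (1152*(-17))/8 = (⅛)*(-19584) = -2448)
l = -32687 (l = 2 - 1*32689 = 2 - 32689 = -32687)
(-33186 - 42129)/(x + l) = (-33186 - 42129)/(-2448 - 32687) = -75315/(-35135) = -75315*(-1/35135) = 15063/7027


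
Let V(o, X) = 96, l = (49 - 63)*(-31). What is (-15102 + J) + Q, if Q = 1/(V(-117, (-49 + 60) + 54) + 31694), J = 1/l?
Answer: -52090036874/3449215 ≈ -15102.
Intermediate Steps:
l = 434 (l = -14*(-31) = 434)
J = 1/434 ≈ 0.0023041
Q = 1/31790 (Q = 1/(96 + 31694) = 1/31790 ≈ 3.1456e-5)
(-15102 + J) + Q = (-15102 + 1/434) + 1/31790 = -6554267/434 + 1/31790 = -52090036874/3449215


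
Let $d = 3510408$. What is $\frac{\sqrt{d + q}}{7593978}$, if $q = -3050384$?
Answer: $\frac{\sqrt{115006}}{3796989} \approx 8.9314 \cdot 10^{-5}$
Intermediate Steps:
$\frac{\sqrt{d + q}}{7593978} = \frac{\sqrt{3510408 - 3050384}}{7593978} = \sqrt{460024} \cdot \frac{1}{7593978} = 2 \sqrt{115006} \cdot \frac{1}{7593978} = \frac{\sqrt{115006}}{3796989}$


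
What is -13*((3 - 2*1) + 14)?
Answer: -195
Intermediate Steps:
-13*((3 - 2*1) + 14) = -13*((3 - 2) + 14) = -13*(1 + 14) = -13*15 = -195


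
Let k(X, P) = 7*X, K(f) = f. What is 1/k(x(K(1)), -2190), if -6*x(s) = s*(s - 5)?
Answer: 3/14 ≈ 0.21429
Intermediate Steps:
x(s) = -s*(-5 + s)/6 (x(s) = -s*(s - 5)/6 = -s*(-5 + s)/6)
1/k(x(K(1)), -2190) = 1/(7*((1/6)*1*(5 - 1*1))) = 1/(7*((1/6)*1*(5 - 1))) = 1/(7*((1/6)*1*4)) = 1/(7*(2/3)) = 1/(14/3) = 3/14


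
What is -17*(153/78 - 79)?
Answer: 34051/26 ≈ 1309.7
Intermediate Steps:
-17*(153/78 - 79) = -17*(153*(1/78) - 79) = -17*(51/26 - 79) = -17*(-2003/26) = 34051/26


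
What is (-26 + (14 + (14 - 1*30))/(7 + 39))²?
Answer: 358801/529 ≈ 678.26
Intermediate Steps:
(-26 + (14 + (14 - 1*30))/(7 + 39))² = (-26 + (14 + (14 - 30))/46)² = (-26 + (14 - 16)*(1/46))² = (-26 - 2*1/46)² = (-26 - 1/23)² = (-599/23)² = 358801/529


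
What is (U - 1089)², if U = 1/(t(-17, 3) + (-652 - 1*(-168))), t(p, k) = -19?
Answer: 300049781824/253009 ≈ 1.1859e+6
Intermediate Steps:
U = -1/503 (U = 1/(-19 + (-652 - 1*(-168))) = 1/(-19 + (-652 + 168)) = 1/(-19 - 484) = 1/(-503) = -1/503 ≈ -0.0019881)
(U - 1089)² = (-1/503 - 1089)² = (-547768/503)² = 300049781824/253009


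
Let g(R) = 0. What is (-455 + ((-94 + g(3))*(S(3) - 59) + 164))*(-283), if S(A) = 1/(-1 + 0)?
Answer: -1513767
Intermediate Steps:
S(A) = -1 (S(A) = 1/(-1) = -1)
(-455 + ((-94 + g(3))*(S(3) - 59) + 164))*(-283) = (-455 + ((-94 + 0)*(-1 - 59) + 164))*(-283) = (-455 + (-94*(-60) + 164))*(-283) = (-455 + (5640 + 164))*(-283) = (-455 + 5804)*(-283) = 5349*(-283) = -1513767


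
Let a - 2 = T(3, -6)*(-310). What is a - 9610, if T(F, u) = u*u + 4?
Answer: -22008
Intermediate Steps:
T(F, u) = 4 + u**2 (T(F, u) = u**2 + 4 = 4 + u**2)
a = -12398 (a = 2 + (4 + (-6)**2)*(-310) = 2 + (4 + 36)*(-310) = 2 + 40*(-310) = 2 - 12400 = -12398)
a - 9610 = -12398 - 9610 = -22008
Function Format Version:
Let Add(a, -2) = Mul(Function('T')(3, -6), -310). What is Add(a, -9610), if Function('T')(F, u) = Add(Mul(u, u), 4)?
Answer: -22008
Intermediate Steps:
Function('T')(F, u) = Add(4, Pow(u, 2)) (Function('T')(F, u) = Add(Pow(u, 2), 4) = Add(4, Pow(u, 2)))
a = -12398 (a = Add(2, Mul(Add(4, Pow(-6, 2)), -310)) = Add(2, Mul(Add(4, 36), -310)) = Add(2, Mul(40, -310)) = Add(2, -12400) = -12398)
Add(a, -9610) = Add(-12398, -9610) = -22008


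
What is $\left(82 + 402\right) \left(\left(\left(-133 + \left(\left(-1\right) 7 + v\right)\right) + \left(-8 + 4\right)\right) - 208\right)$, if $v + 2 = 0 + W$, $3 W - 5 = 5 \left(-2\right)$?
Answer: $- \frac{516428}{3} \approx -1.7214 \cdot 10^{5}$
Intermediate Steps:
$W = - \frac{5}{3}$ ($W = \frac{5}{3} + \frac{5 \left(-2\right)}{3} = \frac{5}{3} + \frac{1}{3} \left(-10\right) = \frac{5}{3} - \frac{10}{3} = - \frac{5}{3} \approx -1.6667$)
$v = - \frac{11}{3}$ ($v = -2 + \left(0 - \frac{5}{3}\right) = -2 - \frac{5}{3} = - \frac{11}{3} \approx -3.6667$)
$\left(82 + 402\right) \left(\left(\left(-133 + \left(\left(-1\right) 7 + v\right)\right) + \left(-8 + 4\right)\right) - 208\right) = \left(82 + 402\right) \left(\left(\left(-133 - \frac{32}{3}\right) + \left(-8 + 4\right)\right) - 208\right) = 484 \left(\left(\left(-133 - \frac{32}{3}\right) - 4\right) - 208\right) = 484 \left(\left(- \frac{431}{3} - 4\right) - 208\right) = 484 \left(- \frac{443}{3} - 208\right) = 484 \left(- \frac{1067}{3}\right) = - \frac{516428}{3}$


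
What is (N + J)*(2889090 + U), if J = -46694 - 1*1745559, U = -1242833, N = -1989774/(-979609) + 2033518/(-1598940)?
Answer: -2310743311577346885702737/783168007230 ≈ -2.9505e+12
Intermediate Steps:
N = 594738352549/783168007230 (N = -1989774*(-1/979609) + 2033518*(-1/1598940) = 1989774/979609 - 1016759/799470 = 594738352549/783168007230 ≈ 0.75940)
J = -1792253 (J = -46694 - 1745559 = -1792253)
(N + J)*(2889090 + U) = (594738352549/783168007230 - 1792253)*(2889090 - 1242833) = -1403634615723636641/783168007230*1646257 = -2310743311577346885702737/783168007230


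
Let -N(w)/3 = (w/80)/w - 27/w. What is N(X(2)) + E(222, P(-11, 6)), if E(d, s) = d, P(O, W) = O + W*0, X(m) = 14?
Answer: 127539/560 ≈ 227.75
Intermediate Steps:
P(O, W) = O (P(O, W) = O + 0 = O)
N(w) = -3/80 + 81/w (N(w) = -3*((w/80)/w - 27/w) = -3*(1/80 - 27/w) = -3/80 + 81/w)
N(X(2)) + E(222, P(-11, 6)) = (-3/80 + 81/14) + 222 = 3219/560 + 222 = 127539/560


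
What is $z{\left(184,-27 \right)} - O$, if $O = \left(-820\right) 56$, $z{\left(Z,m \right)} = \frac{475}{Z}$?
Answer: $\frac{8449755}{184} \approx 45923.0$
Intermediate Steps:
$O = -45920$
$z{\left(184,-27 \right)} - O = \frac{475}{184} - -45920 = 475 \cdot \frac{1}{184} + 45920 = \frac{475}{184} + 45920 = \frac{8449755}{184}$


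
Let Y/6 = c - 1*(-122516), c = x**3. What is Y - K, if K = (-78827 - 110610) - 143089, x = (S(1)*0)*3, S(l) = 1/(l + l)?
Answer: 1067622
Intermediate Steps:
S(l) = 1/(2*l)
x = 0 (x = (((1/2)/1)*0)*3 = (((1/2)*1)*0)*3 = ((1/2)*0)*3 = 0*3 = 0)
c = 0 (c = 0**3 = 0)
Y = 735096 (Y = 6*(0 - 1*(-122516)) = 6*(0 + 122516) = 6*122516 = 735096)
K = -332526 (K = -189437 - 143089 = -332526)
Y - K = 735096 - 1*(-332526) = 735096 + 332526 = 1067622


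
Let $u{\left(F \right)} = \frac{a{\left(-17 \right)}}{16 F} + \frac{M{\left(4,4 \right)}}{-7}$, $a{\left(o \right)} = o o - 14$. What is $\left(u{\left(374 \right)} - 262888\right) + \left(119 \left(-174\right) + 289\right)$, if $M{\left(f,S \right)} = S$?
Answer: $- \frac{1078827441}{3808} \approx -2.8331 \cdot 10^{5}$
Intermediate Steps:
$a{\left(o \right)} = -14 + o^{2}$ ($a{\left(o \right)} = o^{2} - 14 = -14 + o^{2}$)
$u{\left(F \right)} = - \frac{4}{7} + \frac{275}{16 F}$ ($u{\left(F \right)} = \frac{-14 + \left(-17\right)^{2}}{16 F} + \frac{4}{-7} = \left(-14 + 289\right) \frac{1}{16 F} + 4 \left(- \frac{1}{7}\right) = 275 \frac{1}{16 F} - \frac{4}{7} = \frac{275}{16 F} - \frac{4}{7} = - \frac{4}{7} + \frac{275}{16 F}$)
$\left(u{\left(374 \right)} - 262888\right) + \left(119 \left(-174\right) + 289\right) = \left(\frac{1925 - 23936}{112 \cdot 374} - 262888\right) + \left(119 \left(-174\right) + 289\right) = \left(\frac{1}{112} \cdot \frac{1}{374} \left(1925 - 23936\right) - 262888\right) + \left(-20706 + 289\right) = \left(\frac{1}{112} \cdot \frac{1}{374} \left(-22011\right) - 262888\right) - 20417 = \left(- \frac{2001}{3808} - 262888\right) - 20417 = - \frac{1001079505}{3808} - 20417 = - \frac{1078827441}{3808}$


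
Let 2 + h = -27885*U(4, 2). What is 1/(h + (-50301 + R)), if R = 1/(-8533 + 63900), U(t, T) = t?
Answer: -55367/8960761380 ≈ -6.1788e-6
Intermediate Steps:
R = 1/55367 ≈ 1.8061e-5
h = -111542 (h = -2 - 27885*4 = -2 - 111540 = -111542)
1/(h + (-50301 + R)) = 1/(-111542 + (-50301 + 1/55367)) = 1/(-111542 - 2785015466/55367) = 1/(-8960761380/55367) = -55367/8960761380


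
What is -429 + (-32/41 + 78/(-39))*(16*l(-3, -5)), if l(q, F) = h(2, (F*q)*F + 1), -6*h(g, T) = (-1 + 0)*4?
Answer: -18805/41 ≈ -458.66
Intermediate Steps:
h(g, T) = 2/3 (h(g, T) = -(-1 + 0)*4/6 = -(-1)*4/6 = -1/6*(-4) = 2/3)
l(q, F) = 2/3
-429 + (-32/41 + 78/(-39))*(16*l(-3, -5)) = -429 + (-32/41 + 78/(-39))*(16*(2/3)) = -429 + (-32*1/41 + 78*(-1/39))*(32/3) = -429 + (-32/41 - 2)*(32/3) = -429 - 114/41*32/3 = -429 - 1216/41 = -18805/41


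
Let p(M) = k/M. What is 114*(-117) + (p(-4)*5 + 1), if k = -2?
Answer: -26669/2 ≈ -13335.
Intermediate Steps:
p(M) = -2/M
114*(-117) + (p(-4)*5 + 1) = 114*(-117) + (-2/(-4)*5 + 1) = -13338 + (-2*(-¼)*5 + 1) = -13338 + ((½)*5 + 1) = -13338 + (5/2 + 1) = -13338 + 7/2 = -26669/2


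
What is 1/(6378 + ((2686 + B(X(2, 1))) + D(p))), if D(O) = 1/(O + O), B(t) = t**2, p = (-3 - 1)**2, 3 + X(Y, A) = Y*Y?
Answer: 32/290081 ≈ 0.00011031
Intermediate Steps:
X(Y, A) = -3 + Y**2 (X(Y, A) = -3 + Y*Y = -3 + Y**2)
p = 16 (p = (-4)**2 = 16)
D(O) = 1/(2*O)
1/(6378 + ((2686 + B(X(2, 1))) + D(p))) = 1/(6378 + ((2686 + (-3 + 2**2)**2) + (1/2)/16)) = 1/(6378 + ((2686 + (-3 + 4)**2) + (1/2)*(1/16))) = 1/(6378 + ((2686 + 1**2) + 1/32)) = 1/(6378 + ((2686 + 1) + 1/32)) = 1/(6378 + (2687 + 1/32)) = 1/(6378 + 85985/32) = 1/(290081/32) = 32/290081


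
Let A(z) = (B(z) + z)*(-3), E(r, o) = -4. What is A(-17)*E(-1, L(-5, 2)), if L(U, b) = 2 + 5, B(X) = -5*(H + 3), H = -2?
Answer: -264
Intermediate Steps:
B(X) = -5 (B(X) = -5*(-2 + 3) = -5*1 = -5)
L(U, b) = 7
A(z) = 15 - 3*z (A(z) = (-5 + z)*(-3) = 15 - 3*z)
A(-17)*E(-1, L(-5, 2)) = (15 - 3*(-17))*(-4) = (15 + 51)*(-4) = 66*(-4) = -264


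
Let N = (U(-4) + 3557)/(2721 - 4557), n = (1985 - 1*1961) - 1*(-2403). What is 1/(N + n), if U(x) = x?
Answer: 108/261907 ≈ 0.00041236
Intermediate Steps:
n = 2427 (n = (1985 - 1961) + 2403 = 24 + 2403 = 2427)
N = -209/108 (N = (-4 + 3557)/(2721 - 4557) = 3553/(-1836) = 3553*(-1/1836) = -209/108 ≈ -1.9352)
1/(N + n) = 1/(-209/108 + 2427) = 1/(261907/108) = 108/261907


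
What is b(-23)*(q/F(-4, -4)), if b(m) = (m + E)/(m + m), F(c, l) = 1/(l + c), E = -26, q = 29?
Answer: -5684/23 ≈ -247.13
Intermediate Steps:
F(c, l) = 1/(c + l)
b(m) = (-26 + m)/(2*m) (b(m) = (m - 26)/(m + m) = (-26 + m)/((2*m)) = (-26 + m)*(1/(2*m)) = (-26 + m)/(2*m))
b(-23)*(q/F(-4, -4)) = ((1/2)*(-26 - 23)/(-23))*(29/(1/(-4 - 4))) = ((1/2)*(-1/23)*(-49))*(29/(1/(-8))) = 49*(29/(-1/8))/46 = 49*(29*(-8))/46 = (49/46)*(-232) = -5684/23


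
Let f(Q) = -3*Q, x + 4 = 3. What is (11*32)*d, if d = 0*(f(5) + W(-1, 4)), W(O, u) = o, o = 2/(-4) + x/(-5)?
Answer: 0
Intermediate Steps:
x = -1 (x = -4 + 3 = -1)
o = -3/10 (o = 2/(-4) - 1/(-5) = 2*(-1/4) - 1*(-1/5) = -1/2 + 1/5 = -3/10 ≈ -0.30000)
W(O, u) = -3/10
d = 0 (d = 0*(-3*5 - 3/10) = 0*(-15 - 3/10) = 0*(-153/10) = 0)
(11*32)*d = (11*32)*0 = 352*0 = 0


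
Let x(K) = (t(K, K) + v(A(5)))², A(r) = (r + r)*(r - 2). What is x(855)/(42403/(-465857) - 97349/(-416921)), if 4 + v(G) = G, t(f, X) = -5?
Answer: 85653474736977/27672011930 ≈ 3095.3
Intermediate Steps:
A(r) = 2*r*(-2 + r) (A(r) = (2*r)*(-2 + r) = 2*r*(-2 + r))
v(G) = -4 + G
x(K) = 441 (x(K) = (-5 + (-4 + 2*5*(-2 + 5)))² = (-5 + (-4 + 2*5*3))² = (-5 + (-4 + 30))² = (-5 + 26)² = 21² = 441)
x(855)/(42403/(-465857) - 97349/(-416921)) = 441/(42403/(-465857) - 97349/(-416921)) = 441/(42403*(-1/465857) - 97349*(-1/416921)) = 441/(-42403/465857 + 97349/416921) = 441/(27672011930/194225566297) = 441*(194225566297/27672011930) = 85653474736977/27672011930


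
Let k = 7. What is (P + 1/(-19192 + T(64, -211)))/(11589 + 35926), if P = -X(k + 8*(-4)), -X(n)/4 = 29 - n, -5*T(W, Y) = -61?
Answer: 20714179/4556640985 ≈ 0.0045459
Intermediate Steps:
T(W, Y) = 61/5 (T(W, Y) = -⅕*(-61) = 61/5)
X(n) = -116 + 4*n (X(n) = -4*(29 - n) = -116 + 4*n)
P = 216 (P = -(-116 + 4*(7 + 8*(-4))) = -(-116 + 4*(7 - 32)) = -(-116 + 4*(-25)) = -(-116 - 100) = -1*(-216) = 216)
(P + 1/(-19192 + T(64, -211)))/(11589 + 35926) = (216 + 1/(-19192 + 61/5))/(11589 + 35926) = (216 + 1/(-95899/5))/47515 = (216 - 5/95899)*(1/47515) = (20714179/95899)*(1/47515) = 20714179/4556640985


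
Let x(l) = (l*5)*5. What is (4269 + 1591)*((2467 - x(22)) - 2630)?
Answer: -4178180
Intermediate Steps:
x(l) = 25*l (x(l) = (5*l)*5 = 25*l)
(4269 + 1591)*((2467 - x(22)) - 2630) = (4269 + 1591)*((2467 - 25*22) - 2630) = 5860*((2467 - 1*550) - 2630) = 5860*((2467 - 550) - 2630) = 5860*(1917 - 2630) = 5860*(-713) = -4178180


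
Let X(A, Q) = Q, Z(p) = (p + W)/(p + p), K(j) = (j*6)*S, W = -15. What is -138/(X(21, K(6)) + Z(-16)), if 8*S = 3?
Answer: -4416/463 ≈ -9.5378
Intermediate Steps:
S = 3/8 (S = (⅛)*3 = 3/8 ≈ 0.37500)
K(j) = 9*j/4 (K(j) = (j*6)*(3/8) = (6*j)*(3/8) = 9*j/4)
Z(p) = (-15 + p)/(2*p) (Z(p) = (p - 15)/(p + p) = (-15 + p)/((2*p)) = (-15 + p)*(1/(2*p)) = (-15 + p)/(2*p))
-138/(X(21, K(6)) + Z(-16)) = -138/((9/4)*6 + (½)*(-15 - 16)/(-16)) = -138/(27/2 + (½)*(-1/16)*(-31)) = -138/(27/2 + 31/32) = -138/463/32 = -138*32/463 = -4416/463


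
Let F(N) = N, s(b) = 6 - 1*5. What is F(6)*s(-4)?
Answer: 6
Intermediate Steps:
s(b) = 1 (s(b) = 6 - 5 = 1)
F(6)*s(-4) = 6*1 = 6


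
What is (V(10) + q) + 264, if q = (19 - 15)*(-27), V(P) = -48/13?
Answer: 1980/13 ≈ 152.31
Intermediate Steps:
V(P) = -48/13 (V(P) = -48*1/13 = -48/13)
q = -108 (q = 4*(-27) = -108)
(V(10) + q) + 264 = (-48/13 - 108) + 264 = -1452/13 + 264 = 1980/13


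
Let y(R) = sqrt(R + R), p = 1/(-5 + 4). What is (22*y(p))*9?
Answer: 198*I*sqrt(2) ≈ 280.01*I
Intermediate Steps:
p = -1 (p = 1/(-1) = -1)
y(R) = sqrt(2)*sqrt(R) (y(R) = sqrt(2*R) = sqrt(2)*sqrt(R))
(22*y(p))*9 = (22*(sqrt(2)*sqrt(-1)))*9 = (22*(sqrt(2)*I))*9 = (22*(I*sqrt(2)))*9 = (22*I*sqrt(2))*9 = 198*I*sqrt(2)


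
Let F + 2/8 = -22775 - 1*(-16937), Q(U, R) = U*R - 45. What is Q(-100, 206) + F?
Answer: -105933/4 ≈ -26483.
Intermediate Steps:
Q(U, R) = -45 + R*U (Q(U, R) = R*U - 45 = -45 + R*U)
F = -23353/4 (F = -¼ + (-22775 - 1*(-16937)) = -¼ + (-22775 + 16937) = -¼ - 5838 = -23353/4 ≈ -5838.3)
Q(-100, 206) + F = (-45 + 206*(-100)) - 23353/4 = (-45 - 20600) - 23353/4 = -20645 - 23353/4 = -105933/4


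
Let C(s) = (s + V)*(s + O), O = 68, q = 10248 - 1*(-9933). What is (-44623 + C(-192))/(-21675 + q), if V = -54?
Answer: 14119/1494 ≈ 9.4505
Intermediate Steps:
q = 20181 (q = 10248 + 9933 = 20181)
C(s) = (-54 + s)*(68 + s) (C(s) = (s - 54)*(s + 68) = (-54 + s)*(68 + s))
(-44623 + C(-192))/(-21675 + q) = (-44623 + (-3672 + (-192)² + 14*(-192)))/(-21675 + 20181) = (-44623 + (-3672 + 36864 - 2688))/(-1494) = (-44623 + 30504)*(-1/1494) = -14119*(-1/1494) = 14119/1494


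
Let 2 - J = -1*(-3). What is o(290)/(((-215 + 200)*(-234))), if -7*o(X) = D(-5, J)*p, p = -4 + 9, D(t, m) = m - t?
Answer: -2/2457 ≈ -0.00081400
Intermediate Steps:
J = -1 (J = 2 - (-1)*(-3) = 2 - 1*3 = 2 - 3 = -1)
p = 5
o(X) = -20/7 (o(X) = -(-1 - 1*(-5))*5/7 = -(-1 + 5)*5/7 = -4*5/7 = -1/7*20 = -20/7)
o(290)/(((-215 + 200)*(-234))) = -20*(-1/(234*(-215 + 200)))/7 = -20/(7*((-15*(-234)))) = -20/7/3510 = -20/7*1/3510 = -2/2457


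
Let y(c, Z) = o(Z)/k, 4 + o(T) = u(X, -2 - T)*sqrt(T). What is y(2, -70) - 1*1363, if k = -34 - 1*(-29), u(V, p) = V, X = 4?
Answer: -6811/5 - 4*I*sqrt(70)/5 ≈ -1362.2 - 6.6933*I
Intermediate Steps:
k = -5 (k = -34 + 29 = -5)
o(T) = -4 + 4*sqrt(T)
y(c, Z) = 4/5 - 4*sqrt(Z)/5 (y(c, Z) = (-4 + 4*sqrt(Z))/(-5) = (-4 + 4*sqrt(Z))*(-1/5) = 4/5 - 4*sqrt(Z)/5)
y(2, -70) - 1*1363 = (4/5 - 4*I*sqrt(70)/5) - 1*1363 = (4/5 - 4*I*sqrt(70)/5) - 1363 = -6811/5 - 4*I*sqrt(70)/5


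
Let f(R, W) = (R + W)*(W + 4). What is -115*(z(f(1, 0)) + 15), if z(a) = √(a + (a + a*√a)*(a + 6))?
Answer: -1725 - 230*√31 ≈ -3005.6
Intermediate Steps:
f(R, W) = (4 + W)*(R + W) (f(R, W) = (R + W)*(4 + W) = (4 + W)*(R + W))
z(a) = √(a + (6 + a)*(a + a^(3/2))) (z(a) = √(a + (a + a^(3/2))*(6 + a)) = √(a + (6 + a)*(a + a^(3/2))))
-115*(z(f(1, 0)) + 15) = -115*(√((0² + 4*1 + 4*0 + 1*0)² + (0² + 4*1 + 4*0 + 1*0)^(5/2) + 6*(0² + 4*1 + 4*0 + 1*0)^(3/2) + 7*(0² + 4*1 + 4*0 + 1*0)) + 15) = -115*(√((0 + 4 + 0 + 0)² + (0 + 4 + 0 + 0)^(5/2) + 6*(0 + 4 + 0 + 0)^(3/2) + 7*(0 + 4 + 0 + 0)) + 15) = -115*(√(4² + 4^(5/2) + 6*4^(3/2) + 7*4) + 15) = -115*(√(16 + 32 + 6*8 + 28) + 15) = -115*(√(16 + 32 + 48 + 28) + 15) = -115*(√124 + 15) = -115*(2*√31 + 15) = -115*(15 + 2*√31) = -1725 - 230*√31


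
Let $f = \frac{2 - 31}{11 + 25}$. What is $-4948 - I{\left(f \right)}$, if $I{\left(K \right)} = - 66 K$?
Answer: $- \frac{30007}{6} \approx -5001.2$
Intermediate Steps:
$f = - \frac{29}{36} \approx -0.80556$
$-4948 - I{\left(f \right)} = -4948 - \left(-66\right) \left(- \frac{29}{36}\right) = -4948 - \frac{319}{6} = - \frac{30007}{6}$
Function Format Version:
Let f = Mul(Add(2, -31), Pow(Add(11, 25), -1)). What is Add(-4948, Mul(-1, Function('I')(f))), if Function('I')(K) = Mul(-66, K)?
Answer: Rational(-30007, 6) ≈ -5001.2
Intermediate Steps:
f = Rational(-29, 36) (f = Mul(-29, Pow(36, -1)) = Mul(-29, Rational(1, 36)) = Rational(-29, 36) ≈ -0.80556)
Add(-4948, Mul(-1, Function('I')(f))) = Add(-4948, Mul(-1, Mul(-66, Rational(-29, 36)))) = Add(-4948, Mul(-1, Rational(319, 6))) = Add(-4948, Rational(-319, 6)) = Rational(-30007, 6)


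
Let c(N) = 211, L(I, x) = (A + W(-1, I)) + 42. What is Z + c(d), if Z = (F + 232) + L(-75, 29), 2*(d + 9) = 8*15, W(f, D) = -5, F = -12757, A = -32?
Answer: -12309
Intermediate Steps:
d = 51 (d = -9 + (8*15)/2 = -9 + (½)*120 = -9 + 60 = 51)
L(I, x) = 5 (L(I, x) = (-32 - 5) + 42 = -37 + 42 = 5)
Z = -12520 (Z = (-12757 + 232) + 5 = -12525 + 5 = -12520)
Z + c(d) = -12520 + 211 = -12309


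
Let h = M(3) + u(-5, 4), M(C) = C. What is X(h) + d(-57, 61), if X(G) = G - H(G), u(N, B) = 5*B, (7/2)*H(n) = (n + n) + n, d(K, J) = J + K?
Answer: 51/7 ≈ 7.2857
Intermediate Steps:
H(n) = 6*n/7 (H(n) = 2*((n + n) + n)/7 = 2*(2*n + n)/7 = 2*(3*n)/7 = 6*n/7)
h = 23 (h = 3 + 5*4 = 3 + 20 = 23)
X(G) = G/7 (X(G) = G - 6*G/7 = G/7)
X(h) + d(-57, 61) = (⅐)*23 + (61 - 57) = 23/7 + 4 = 51/7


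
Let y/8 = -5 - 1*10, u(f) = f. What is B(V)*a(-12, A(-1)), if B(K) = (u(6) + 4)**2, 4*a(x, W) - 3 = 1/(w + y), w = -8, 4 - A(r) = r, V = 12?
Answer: 9575/128 ≈ 74.805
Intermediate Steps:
A(r) = 4 - r
y = -120 (y = 8*(-5 - 1*10) = 8*(-5 - 10) = 8*(-15) = -120)
a(x, W) = 383/512 (a(x, W) = 3/4 + 1/(4*(-8 - 120)) = 3/4 + (1/4)/(-128) = 3/4 + (1/4)*(-1/128) = 3/4 - 1/512 = 383/512)
B(K) = 100 (B(K) = (6 + 4)**2 = 10**2 = 100)
B(V)*a(-12, A(-1)) = 100*(383/512) = 9575/128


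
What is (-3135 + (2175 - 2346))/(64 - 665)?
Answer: 3306/601 ≈ 5.5008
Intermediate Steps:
(-3135 + (2175 - 2346))/(64 - 665) = (-3135 - 171)/(-601) = -3306*(-1/601) = 3306/601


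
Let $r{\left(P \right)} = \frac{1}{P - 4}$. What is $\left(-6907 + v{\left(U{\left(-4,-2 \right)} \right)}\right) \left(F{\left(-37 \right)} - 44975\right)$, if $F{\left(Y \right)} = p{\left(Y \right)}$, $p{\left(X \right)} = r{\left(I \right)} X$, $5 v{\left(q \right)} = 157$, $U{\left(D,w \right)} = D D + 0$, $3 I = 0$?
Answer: $\frac{3091665107}{10} \approx 3.0917 \cdot 10^{8}$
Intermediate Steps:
$I = 0$ ($I = \frac{1}{3} \cdot 0 = 0$)
$U{\left(D,w \right)} = D^{2}$ ($U{\left(D,w \right)} = D^{2} + 0 = D^{2}$)
$v{\left(q \right)} = \frac{157}{5}$ ($v{\left(q \right)} = \frac{1}{5} \cdot 157 = \frac{157}{5}$)
$r{\left(P \right)} = \frac{1}{-4 + P}$
$p{\left(X \right)} = - \frac{X}{4}$ ($p{\left(X \right)} = \frac{X}{-4 + 0} = \frac{X}{-4} = - \frac{X}{4}$)
$F{\left(Y \right)} = - \frac{Y}{4}$
$\left(-6907 + v{\left(U{\left(-4,-2 \right)} \right)}\right) \left(F{\left(-37 \right)} - 44975\right) = \left(-6907 + \frac{157}{5}\right) \left(\left(- \frac{1}{4}\right) \left(-37\right) - 44975\right) = - \frac{34378 \left(\frac{37}{4} - 44975\right)}{5} = \left(- \frac{34378}{5}\right) \left(- \frac{179863}{4}\right) = \frac{3091665107}{10}$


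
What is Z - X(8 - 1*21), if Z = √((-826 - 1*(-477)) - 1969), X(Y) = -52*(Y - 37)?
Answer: -2600 + I*√2318 ≈ -2600.0 + 48.146*I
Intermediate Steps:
X(Y) = 1924 - 52*Y (X(Y) = -52*(-37 + Y) = 1924 - 52*Y)
Z = I*√2318 (Z = √((-826 + 477) - 1969) = √(-349 - 1969) = √(-2318) = I*√2318 ≈ 48.146*I)
Z - X(8 - 1*21) = I*√2318 - (1924 - 52*(8 - 1*21)) = I*√2318 - (1924 - 52*(8 - 21)) = I*√2318 - (1924 - 52*(-13)) = I*√2318 - (1924 + 676) = I*√2318 - 1*2600 = I*√2318 - 2600 = -2600 + I*√2318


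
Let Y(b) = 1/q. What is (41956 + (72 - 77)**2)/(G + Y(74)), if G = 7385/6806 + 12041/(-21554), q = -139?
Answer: 214006720398029/2646903098 ≈ 80852.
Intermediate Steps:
Y(b) = -1/139 (Y(b) = 1/(-139) = -1/139)
G = 19306311/36674131 (G = 7385*(1/6806) + 12041*(-1/21554) = 7385/6806 - 12041/21554 = 19306311/36674131 ≈ 0.52643)
(41956 + (72 - 77)**2)/(G + Y(74)) = (41956 + (72 - 77)**2)/(19306311/36674131 - 1/139) = (41956 + (-5)**2)/(2646903098/5097704209) = (41956 + 25)*(5097704209/2646903098) = 41981*(5097704209/2646903098) = 214006720398029/2646903098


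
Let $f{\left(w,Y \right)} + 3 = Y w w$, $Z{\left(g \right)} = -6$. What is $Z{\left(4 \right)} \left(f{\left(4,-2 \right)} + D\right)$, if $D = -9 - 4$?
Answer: $288$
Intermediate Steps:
$f{\left(w,Y \right)} = -3 + Y w^{2}$ ($f{\left(w,Y \right)} = -3 + Y w w = -3 + Y w^{2}$)
$D = -13$
$Z{\left(4 \right)} \left(f{\left(4,-2 \right)} + D\right) = - 6 \left(\left(-3 - 2 \cdot 4^{2}\right) - 13\right) = - 6 \left(\left(-3 - 32\right) - 13\right) = - 6 \left(-35 - 13\right) = \left(-6\right) \left(-48\right) = 288$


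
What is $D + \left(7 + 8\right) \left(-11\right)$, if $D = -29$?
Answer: $-194$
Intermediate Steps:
$D + \left(7 + 8\right) \left(-11\right) = -29 + \left(7 + 8\right) \left(-11\right) = -29 + 15 \left(-11\right) = -29 - 165 = -194$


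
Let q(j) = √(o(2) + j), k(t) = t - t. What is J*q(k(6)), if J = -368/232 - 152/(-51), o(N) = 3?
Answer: 2062*√3/1479 ≈ 2.4148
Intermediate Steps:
k(t) = 0
q(j) = √(3 + j)
J = 2062/1479 (J = -368*1/232 - 152*(-1/51) = -46/29 + 152/51 = 2062/1479 ≈ 1.3942)
J*q(k(6)) = 2062*√(3 + 0)/1479 = 2062*√3/1479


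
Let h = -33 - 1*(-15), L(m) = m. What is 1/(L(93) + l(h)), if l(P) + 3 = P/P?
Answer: 1/91 ≈ 0.010989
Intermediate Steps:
h = -18 (h = -33 + 15 = -18)
l(P) = -2 (l(P) = -3 + P/P = -3 + 1 = -2)
1/(L(93) + l(h)) = 1/(93 - 2) = 1/91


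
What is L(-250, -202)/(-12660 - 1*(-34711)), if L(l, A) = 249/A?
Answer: -249/4454302 ≈ -5.5901e-5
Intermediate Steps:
L(-250, -202)/(-12660 - 1*(-34711)) = (249/(-202))/(-12660 - 1*(-34711)) = (249*(-1/202))/(-12660 + 34711) = -249/202/22051 = -249/202*1/22051 = -249/4454302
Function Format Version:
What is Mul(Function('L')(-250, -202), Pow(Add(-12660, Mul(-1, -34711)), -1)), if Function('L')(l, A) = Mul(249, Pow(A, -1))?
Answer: Rational(-249, 4454302) ≈ -5.5901e-5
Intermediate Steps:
Mul(Function('L')(-250, -202), Pow(Add(-12660, Mul(-1, -34711)), -1)) = Mul(Mul(249, Pow(-202, -1)), Pow(Add(-12660, Mul(-1, -34711)), -1)) = Mul(Mul(249, Rational(-1, 202)), Pow(Add(-12660, 34711), -1)) = Mul(Rational(-249, 202), Pow(22051, -1)) = Mul(Rational(-249, 202), Rational(1, 22051)) = Rational(-249, 4454302)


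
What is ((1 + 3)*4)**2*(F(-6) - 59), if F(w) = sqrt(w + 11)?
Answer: -15104 + 256*sqrt(5) ≈ -14532.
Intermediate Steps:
F(w) = sqrt(11 + w)
((1 + 3)*4)**2*(F(-6) - 59) = ((1 + 3)*4)**2*(sqrt(11 - 6) - 59) = (4*4)**2*(sqrt(5) - 59) = 16**2*(-59 + sqrt(5)) = 256*(-59 + sqrt(5)) = -15104 + 256*sqrt(5)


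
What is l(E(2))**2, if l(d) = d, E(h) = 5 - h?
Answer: 9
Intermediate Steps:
l(E(2))**2 = (5 - 1*2)**2 = (5 - 2)**2 = 3**2 = 9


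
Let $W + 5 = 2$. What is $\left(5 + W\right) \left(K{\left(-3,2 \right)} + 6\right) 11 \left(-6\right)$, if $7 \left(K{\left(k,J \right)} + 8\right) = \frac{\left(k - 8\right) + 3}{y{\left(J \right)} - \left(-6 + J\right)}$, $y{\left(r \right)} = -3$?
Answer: $\frac{2904}{7} \approx 414.86$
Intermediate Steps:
$W = -3$ ($W = -5 + 2 = -3$)
$K{\left(k,J \right)} = -8 + \frac{-5 + k}{7 \left(3 - J\right)}$ ($K{\left(k,J \right)} = -8 + \frac{\left(\left(k - 8\right) + 3\right) \frac{1}{-3 - \left(-6 + J\right)}}{7} = -8 + \frac{\left(\left(k - 8\right) + 3\right) \frac{1}{3 - J}}{7} = -8 + \frac{\left(\left(-8 + k\right) + 3\right) \frac{1}{3 - J}}{7} = -8 + \frac{\left(-5 + k\right) \frac{1}{3 - J}}{7} = -8 + \frac{\frac{1}{3 - J} \left(-5 + k\right)}{7} = -8 + \frac{-5 + k}{7 \left(3 - J\right)}$)
$\left(5 + W\right) \left(K{\left(-3,2 \right)} + 6\right) 11 \left(-6\right) = \left(5 - 3\right) \left(\frac{173 - -3 - 112}{7 \left(-3 + 2\right)} + 6\right) 11 \left(-6\right) = 2 \left(\frac{173 + 3 - 112}{7 \left(-1\right)} + 6\right) 11 \left(-6\right) = 2 \left(\frac{1}{7} \left(-1\right) 64 + 6\right) 11 \left(-6\right) = 2 \left(- \frac{64}{7} + 6\right) 11 \left(-6\right) = 2 \left(- \frac{22}{7}\right) 11 \left(-6\right) = \left(- \frac{44}{7}\right) 11 \left(-6\right) = \left(- \frac{484}{7}\right) \left(-6\right) = \frac{2904}{7}$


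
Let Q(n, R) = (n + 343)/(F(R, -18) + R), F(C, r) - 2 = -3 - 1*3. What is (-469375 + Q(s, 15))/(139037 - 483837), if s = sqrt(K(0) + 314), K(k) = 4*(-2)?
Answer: 2581391/1896400 - 3*sqrt(34)/3792800 ≈ 1.3612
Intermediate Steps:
K(k) = -8
F(C, r) = -4 (F(C, r) = 2 + (-3 - 1*3) = 2 + (-3 - 3) = 2 - 6 = -4)
s = 3*sqrt(34) (s = sqrt(-8 + 314) = sqrt(306) = 3*sqrt(34) ≈ 17.493)
Q(n, R) = (343 + n)/(-4 + R) (Q(n, R) = (n + 343)/(-4 + R) = (343 + n)/(-4 + R))
(-469375 + Q(s, 15))/(139037 - 483837) = (-469375 + (343 + 3*sqrt(34))/(-4 + 15))/(139037 - 483837) = (-469375 + (343 + 3*sqrt(34))/11)/(-344800) = (-469375 + (343 + 3*sqrt(34))/11)*(-1/344800) = (-469375 + (343/11 + 3*sqrt(34)/11))*(-1/344800) = (-5162782/11 + 3*sqrt(34)/11)*(-1/344800) = 2581391/1896400 - 3*sqrt(34)/3792800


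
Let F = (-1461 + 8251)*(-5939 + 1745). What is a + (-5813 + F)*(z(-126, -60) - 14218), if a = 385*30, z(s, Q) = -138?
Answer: 408903007538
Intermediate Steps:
F = -28477260 (F = 6790*(-4194) = -28477260)
a = 11550
a + (-5813 + F)*(z(-126, -60) - 14218) = 11550 + (-5813 - 28477260)*(-138 - 14218) = 11550 - 28483073*(-14356) = 11550 + 408902995988 = 408903007538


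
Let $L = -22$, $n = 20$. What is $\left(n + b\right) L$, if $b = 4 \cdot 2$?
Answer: $-616$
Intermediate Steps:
$b = 8$
$\left(n + b\right) L = \left(20 + 8\right) \left(-22\right) = 28 \left(-22\right) = -616$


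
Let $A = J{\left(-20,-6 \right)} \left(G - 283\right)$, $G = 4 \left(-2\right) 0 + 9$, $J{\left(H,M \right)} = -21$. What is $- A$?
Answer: $-5754$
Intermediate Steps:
$G = 9$ ($G = \left(-8\right) 0 + 9 = 0 + 9 = 9$)
$A = 5754$ ($A = - 21 \left(9 - 283\right) = \left(-21\right) \left(-274\right) = 5754$)
$- A = \left(-1\right) 5754 = -5754$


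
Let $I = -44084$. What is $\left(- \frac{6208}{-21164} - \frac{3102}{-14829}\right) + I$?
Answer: $- \frac{1152933916262}{26153413} \approx -44084.0$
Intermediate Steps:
$\left(- \frac{6208}{-21164} - \frac{3102}{-14829}\right) + I = \left(- \frac{6208}{-21164} - \frac{3102}{-14829}\right) - 44084 = \left(\left(-6208\right) \left(- \frac{1}{21164}\right) - - \frac{1034}{4943}\right) - 44084 = \left(\frac{1552}{5291} + \frac{1034}{4943}\right) - 44084 = \frac{13142430}{26153413} - 44084 = - \frac{1152933916262}{26153413}$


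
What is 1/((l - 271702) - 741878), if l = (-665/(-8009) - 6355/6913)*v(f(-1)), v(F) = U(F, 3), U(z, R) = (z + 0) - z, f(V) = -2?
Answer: -1/1013580 ≈ -9.8660e-7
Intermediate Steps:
U(z, R) = 0 (U(z, R) = z - z = 0)
v(F) = 0
l = 0 (l = (-665/(-8009) - 6355/6913)*0 = (-665*(-1/8009) - 6355*1/6913)*0 = (665/8009 - 205/223)*0 = -1493550/1786007*0 = 0)
1/((l - 271702) - 741878) = 1/((0 - 271702) - 741878) = 1/(-271702 - 741878) = 1/(-1013580) = -1/1013580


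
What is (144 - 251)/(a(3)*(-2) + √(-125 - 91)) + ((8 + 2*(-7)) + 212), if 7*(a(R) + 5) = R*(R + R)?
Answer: 1196487/5870 + 15729*I*√6/5870 ≈ 203.83 + 6.5635*I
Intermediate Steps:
a(R) = -5 + 2*R²/7 (a(R) = -5 + (R*(R + R))/7 = -5 + (R*(2*R))/7 = -5 + (2*R²)/7 = -5 + 2*R²/7)
(144 - 251)/(a(3)*(-2) + √(-125 - 91)) + ((8 + 2*(-7)) + 212) = (144 - 251)/((-5 + (2/7)*3²)*(-2) + √(-125 - 91)) + ((8 + 2*(-7)) + 212) = -107/((-5 + (2/7)*9)*(-2) + √(-216)) + ((8 - 14) + 212) = -107/((-5 + 18/7)*(-2) + 6*I*√6) + (-6 + 212) = -107/(-17/7*(-2) + 6*I*√6) + 206 = -107/(34/7 + 6*I*√6) + 206 = 206 - 107/(34/7 + 6*I*√6)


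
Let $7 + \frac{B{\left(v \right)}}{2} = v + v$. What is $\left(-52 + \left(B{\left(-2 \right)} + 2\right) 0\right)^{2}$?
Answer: $2704$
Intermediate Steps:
$B{\left(v \right)} = -14 + 4 v$ ($B{\left(v \right)} = -14 + 2 \left(v + v\right) = -14 + 2 \cdot 2 v = -14 + 4 v$)
$\left(-52 + \left(B{\left(-2 \right)} + 2\right) 0\right)^{2} = \left(-52 + \left(\left(-14 + 4 \left(-2\right)\right) + 2\right) 0\right)^{2} = \left(-52 + \left(\left(-14 - 8\right) + 2\right) 0\right)^{2} = \left(-52 + \left(-22 + 2\right) 0\right)^{2} = \left(-52 - 0\right)^{2} = \left(-52 + 0\right)^{2} = \left(-52\right)^{2} = 2704$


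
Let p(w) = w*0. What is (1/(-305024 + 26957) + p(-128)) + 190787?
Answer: 53051568728/278067 ≈ 1.9079e+5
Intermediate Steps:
p(w) = 0
(1/(-305024 + 26957) + p(-128)) + 190787 = (1/(-305024 + 26957) + 0) + 190787 = (1/(-278067) + 0) + 190787 = (-1/278067 + 0) + 190787 = -1/278067 + 190787 = 53051568728/278067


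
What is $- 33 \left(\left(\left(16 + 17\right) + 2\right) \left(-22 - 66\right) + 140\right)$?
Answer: $97020$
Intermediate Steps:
$- 33 \left(\left(\left(16 + 17\right) + 2\right) \left(-22 - 66\right) + 140\right) = - 33 \left(\left(33 + 2\right) \left(-88\right) + 140\right) = - 33 \left(35 \left(-88\right) + 140\right) = - 33 \left(-3080 + 140\right) = \left(-33\right) \left(-2940\right) = 97020$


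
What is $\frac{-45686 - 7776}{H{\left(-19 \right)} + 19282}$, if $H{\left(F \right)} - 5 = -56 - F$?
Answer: $- \frac{26731}{9625} \approx -2.7772$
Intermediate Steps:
$H{\left(F \right)} = -51 - F$ ($H{\left(F \right)} = 5 - \left(56 + F\right) = -51 - F$)
$\frac{-45686 - 7776}{H{\left(-19 \right)} + 19282} = \frac{-45686 - 7776}{\left(-51 - -19\right) + 19282} = - \frac{53462}{\left(-51 + 19\right) + 19282} = - \frac{53462}{-32 + 19282} = - \frac{53462}{19250} = \left(-53462\right) \frac{1}{19250} = - \frac{26731}{9625}$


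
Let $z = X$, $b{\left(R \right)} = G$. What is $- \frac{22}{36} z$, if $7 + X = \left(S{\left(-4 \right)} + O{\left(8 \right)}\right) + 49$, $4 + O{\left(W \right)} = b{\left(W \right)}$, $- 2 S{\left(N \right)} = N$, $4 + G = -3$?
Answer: $- \frac{121}{6} \approx -20.167$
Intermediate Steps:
$G = -7$ ($G = -4 - 3 = -7$)
$S{\left(N \right)} = - \frac{N}{2}$
$b{\left(R \right)} = -7$
$O{\left(W \right)} = -11$ ($O{\left(W \right)} = -4 - 7 = -11$)
$X = 33$ ($X = -7 + \left(\left(\left(- \frac{1}{2}\right) \left(-4\right) - 11\right) + 49\right) = -7 + \left(\left(2 - 11\right) + 49\right) = -7 + \left(-9 + 49\right) = -7 + 40 = 33$)
$z = 33$
$- \frac{22}{36} z = - \frac{22}{36} \cdot 33 = \left(-22\right) \frac{1}{36} \cdot 33 = \left(- \frac{11}{18}\right) 33 = - \frac{121}{6}$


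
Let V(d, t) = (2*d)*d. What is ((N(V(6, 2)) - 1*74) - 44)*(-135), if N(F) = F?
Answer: 6210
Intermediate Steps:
V(d, t) = 2*d²
((N(V(6, 2)) - 1*74) - 44)*(-135) = ((2*6² - 1*74) - 44)*(-135) = ((2*36 - 74) - 44)*(-135) = ((72 - 74) - 44)*(-135) = (-2 - 44)*(-135) = -46*(-135) = 6210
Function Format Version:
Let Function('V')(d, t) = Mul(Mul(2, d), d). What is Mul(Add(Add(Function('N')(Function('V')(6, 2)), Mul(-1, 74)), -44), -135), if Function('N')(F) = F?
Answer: 6210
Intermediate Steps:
Function('V')(d, t) = Mul(2, Pow(d, 2))
Mul(Add(Add(Function('N')(Function('V')(6, 2)), Mul(-1, 74)), -44), -135) = Mul(Add(Add(Mul(2, Pow(6, 2)), Mul(-1, 74)), -44), -135) = Mul(Add(Add(Mul(2, 36), -74), -44), -135) = Mul(Add(Add(72, -74), -44), -135) = Mul(Add(-2, -44), -135) = Mul(-46, -135) = 6210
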